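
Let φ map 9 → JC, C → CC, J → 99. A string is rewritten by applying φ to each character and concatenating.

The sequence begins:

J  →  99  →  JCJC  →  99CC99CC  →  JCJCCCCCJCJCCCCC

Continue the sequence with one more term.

99CC99CCCCCCCCCC99CC99CCCCCCCCCC

Applying the rule to each of the 16 symbols of JCJCCCCCJCJCCCCC gives the pieces 99 CC 99 CC CC CC CC CC 99 CC 99 CC CC CC CC CC, which concatenate to the answer.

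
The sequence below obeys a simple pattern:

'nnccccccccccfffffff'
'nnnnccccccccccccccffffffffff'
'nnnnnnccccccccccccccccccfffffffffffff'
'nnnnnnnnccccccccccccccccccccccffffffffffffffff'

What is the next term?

nnnnnnnnnnccccccccccccccccccccccccccfffffffffffffffffff

Term n consists of 2n-2 n's, followed by 4n+2 c's, followed by 3n+1 f's, where the shown terms are n = 2, 3, 4, 5.
Setting n = 6 gives 10, 26, 19 characters in each block.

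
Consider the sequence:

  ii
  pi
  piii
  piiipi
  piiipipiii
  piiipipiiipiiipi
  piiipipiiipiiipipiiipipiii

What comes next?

piiipipiiipiiipipiiipipiiipiiipipiiipiiipi

This is a Fibonacci-style word recurrence s(k) = s(k−1)·s(k−2): e.g. pi·ii = piii.
So term 8 is piiipipiiipiiipipiiipipiii·piiipipiiipiiipi.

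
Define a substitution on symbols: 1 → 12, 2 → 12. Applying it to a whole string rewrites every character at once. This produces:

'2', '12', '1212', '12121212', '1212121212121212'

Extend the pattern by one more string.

Replace each of the 16 characters of 1212121212121212 in place — 12 12 12 12 12 12 12 12 12 12 12 12 12 12 12 12 — and concatenate.

12121212121212121212121212121212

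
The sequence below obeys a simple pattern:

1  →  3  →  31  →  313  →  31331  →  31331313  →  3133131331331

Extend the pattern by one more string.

This is a Fibonacci-style word recurrence s(k) = s(k−1)·s(k−2): e.g. 3·1 = 31.
The next term joins 3133131331331 and 31331313.

313313133133131331313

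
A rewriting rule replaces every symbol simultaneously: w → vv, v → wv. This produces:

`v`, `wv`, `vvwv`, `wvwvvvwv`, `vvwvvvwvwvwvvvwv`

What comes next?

Rewriting the 16 symbols of vvwvvvwvwvwvvvwv one by one yields wv wv vv wv wv wv vv wv vv wv vv wv wv wv vv wv; concatenated:

wvwvvvwvwvwvvvwvvvwvvvwvwvwvvvwv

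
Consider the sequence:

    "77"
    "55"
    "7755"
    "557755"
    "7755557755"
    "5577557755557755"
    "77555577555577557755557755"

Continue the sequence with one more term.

Each term (from the third on) is the two preceding terms concatenated in order: term 3 = 77·55 = 7755.
Continuing: 5577557755557755 · 77555577555577557755557755 gives term 8.

557755775555775577555577555577557755557755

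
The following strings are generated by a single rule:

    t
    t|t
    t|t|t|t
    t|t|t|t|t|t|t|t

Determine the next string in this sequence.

Every step duplicates the string with '|' between the halves.
One more doubling of t|t|t|t|t|t|t|t gives the answer.

t|t|t|t|t|t|t|t|t|t|t|t|t|t|t|t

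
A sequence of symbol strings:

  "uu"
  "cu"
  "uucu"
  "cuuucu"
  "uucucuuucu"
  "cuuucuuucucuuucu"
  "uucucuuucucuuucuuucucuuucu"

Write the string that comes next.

This is a Fibonacci-style word recurrence s(k) = s(k−2)·s(k−1): e.g. uu·cu = uucu.
Continuing: cuuucuuucucuuucu · uucucuuucucuuucuuucucuuucu gives term 8.

cuuucuuucucuuucuuucucuuucucuuucuuucucuuucu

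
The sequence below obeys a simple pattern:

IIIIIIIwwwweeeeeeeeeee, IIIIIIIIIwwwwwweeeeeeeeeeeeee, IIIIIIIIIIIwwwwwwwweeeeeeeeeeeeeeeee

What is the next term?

Term n consists of 2n+1 I's, followed by 2n-2 w's, followed by 3n+2 e's, where the shown terms are n = 3, 4, 5.
At n = 6 the blocks have lengths 13, 10, 20.

IIIIIIIIIIIIIwwwwwwwwwweeeeeeeeeeeeeeeeeeee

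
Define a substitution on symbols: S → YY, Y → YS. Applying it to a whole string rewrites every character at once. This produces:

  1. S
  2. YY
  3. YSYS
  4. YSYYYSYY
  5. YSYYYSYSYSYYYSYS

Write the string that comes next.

YSYYYSYSYSYYYSYYYSYYYSYSYSYYYSYY

φ(YSYYYSYSYSYYYSYS) expands symbol-by-symbol to YS YY YS YS YS YY YS YY YS YY YS YS YS YY YS YY; joining the 16 pieces gives the next term.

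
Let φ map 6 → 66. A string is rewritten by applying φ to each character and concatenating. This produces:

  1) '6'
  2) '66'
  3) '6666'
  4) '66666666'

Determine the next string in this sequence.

Apply φ to 66666666 symbol by symbol: 6→66, 6→66, 6→66, 6→66, 6→66, 6→66, 6→66, 6→66; joined: 66 66 66 66 66 66 66 66.

6666666666666666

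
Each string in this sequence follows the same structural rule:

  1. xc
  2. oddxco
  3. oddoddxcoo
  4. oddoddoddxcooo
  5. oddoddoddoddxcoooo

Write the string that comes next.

oddoddoddoddoddxcooooo

s(k+1) = odd·s(k)·o, so each term gains odd as a prefix and o as a suffix.
One more step from oddoddoddoddxcoooo gives the answer.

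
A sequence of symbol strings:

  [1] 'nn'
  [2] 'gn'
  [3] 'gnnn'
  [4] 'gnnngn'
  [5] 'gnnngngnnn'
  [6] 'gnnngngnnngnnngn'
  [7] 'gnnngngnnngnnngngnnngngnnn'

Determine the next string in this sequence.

gnnngngnnngnnngngnnngngnnngnnngngnnngnnngn

From term 3 onward, concatenate the last term with the second-to-last: gn·nn = gnnn, gnnn·gn = gnnngn, …
So term 8 is gnnngngnnngnnngngnnngngnnn·gnnngngnnngnnngn.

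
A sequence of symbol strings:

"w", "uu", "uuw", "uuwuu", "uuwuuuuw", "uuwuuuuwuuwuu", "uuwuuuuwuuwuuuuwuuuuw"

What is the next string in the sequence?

uuwuuuuwuuwuuuuwuuuuwuuwuuuuwuuwuu

This is a Fibonacci-style word recurrence s(k) = s(k−1)·s(k−2): e.g. uu·w = uuw.
Continuing: uuwuuuuwuuwuuuuwuuuuw · uuwuuuuwuuwuu gives term 8.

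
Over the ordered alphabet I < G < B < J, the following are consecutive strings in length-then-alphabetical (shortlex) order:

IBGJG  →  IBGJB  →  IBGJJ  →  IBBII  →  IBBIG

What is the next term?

Treat IBBIG as a base-4 numeral over the given alphabet and add one, carrying through any trailing J's.

IBBIB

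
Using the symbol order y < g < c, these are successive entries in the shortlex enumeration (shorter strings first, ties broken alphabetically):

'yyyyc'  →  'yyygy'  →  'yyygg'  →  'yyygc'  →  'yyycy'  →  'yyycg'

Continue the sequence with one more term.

yyycc

Find the rightmost character of yyycg below c, bump it to the next letter, and reset everything to its right to y.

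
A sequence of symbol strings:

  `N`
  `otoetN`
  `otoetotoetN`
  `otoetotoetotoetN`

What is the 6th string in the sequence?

Every step adds otoet at the front: s(k+1) = otoet·s(k).
From otoetotoetotoetN, 2 further steps: otoetotoetotoetN → otoetotoetotoetotoetN → (answer).

otoetotoetotoetotoetotoetN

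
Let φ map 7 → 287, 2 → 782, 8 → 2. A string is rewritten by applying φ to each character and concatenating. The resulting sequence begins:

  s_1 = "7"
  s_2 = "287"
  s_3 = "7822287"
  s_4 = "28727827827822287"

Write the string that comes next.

78222877822872782287278228727827827822287

φ(28727827827822287) expands symbol-by-symbol to 782 2 287 782 287 2 782 287 2 782 287 2 782 782 782 2 287; joining the 17 pieces gives the next term.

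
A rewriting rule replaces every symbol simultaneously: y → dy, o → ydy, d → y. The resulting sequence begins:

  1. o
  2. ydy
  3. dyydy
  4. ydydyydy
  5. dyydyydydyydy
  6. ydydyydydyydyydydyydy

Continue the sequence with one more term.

dyydyydydyydyydydyydydyydyydydyydy

Applying the rule to each of the 21 symbols of ydydyydydyydyydydyydy gives the pieces dy y dy y dy dy y dy y dy dy y dy dy y dy y dy dy y dy, which concatenate to the answer.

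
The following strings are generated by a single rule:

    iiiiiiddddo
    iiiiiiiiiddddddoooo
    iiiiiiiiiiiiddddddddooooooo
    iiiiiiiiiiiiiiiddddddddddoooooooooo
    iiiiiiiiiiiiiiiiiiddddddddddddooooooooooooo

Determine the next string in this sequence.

iiiiiiiiiiiiiiiiiiiiiddddddddddddddoooooooooooooooo

Reading off run lengths: i runs 6, 9, 12, 15, 18; d runs 4, 6, 8, 10, 12; o runs 1, 4, 7, 10, 13 — each is linear in n (n = 1, 2, …).
At n = 6 the blocks have lengths 21, 14, 16.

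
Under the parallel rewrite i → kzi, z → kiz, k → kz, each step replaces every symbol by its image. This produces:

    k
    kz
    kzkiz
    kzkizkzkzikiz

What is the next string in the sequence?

Rewriting the 13 symbols of kzkizkzkzikiz one by one yields kz kiz kz kzi kiz kz kiz kz kiz kzi kz kzi kiz; concatenated:

kzkizkzkzikizkzkizkzkizkzikzkzikiz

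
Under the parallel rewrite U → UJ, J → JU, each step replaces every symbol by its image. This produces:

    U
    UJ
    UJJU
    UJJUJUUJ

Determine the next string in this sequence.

Rewriting each symbol of UJJUJUUJ: U→UJ, J→JU, J→JU, U→UJ, J→JU, U→UJ, U→UJ, J→JU, which concatenates to UJ JU JU UJ JU UJ UJ JU.

UJJUJUUJJUUJUJJU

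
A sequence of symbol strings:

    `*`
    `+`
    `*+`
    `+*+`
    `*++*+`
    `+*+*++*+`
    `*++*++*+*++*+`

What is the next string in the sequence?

+*+*++*+*++*++*+*++*+

This is a Fibonacci-style word recurrence s(k) = s(k−2)·s(k−1): e.g. *·+ = *+.
So term 8 is +*+*++*+·*++*++*+*++*+.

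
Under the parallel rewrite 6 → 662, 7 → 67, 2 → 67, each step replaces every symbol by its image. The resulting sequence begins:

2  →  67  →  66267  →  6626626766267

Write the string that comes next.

Replace each of the 13 characters of 6626626766267 in place — 662 662 67 662 662 67 662 67 662 662 67 662 67 — and concatenate.

6626626766266267662676626626766267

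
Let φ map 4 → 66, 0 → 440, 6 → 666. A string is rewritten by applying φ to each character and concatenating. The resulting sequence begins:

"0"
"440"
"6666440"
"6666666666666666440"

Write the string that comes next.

Rewriting the 19 symbols of 6666666666666666440 one by one yields 666 666 666 666 666 666 666 666 666 666 666 666 666 666 666 666 66 66 440; concatenated:

6666666666666666666666666666666666666666666666666666440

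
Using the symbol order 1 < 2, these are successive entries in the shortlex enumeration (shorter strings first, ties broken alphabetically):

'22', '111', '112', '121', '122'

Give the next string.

The successor of 122 increments the rightmost position that isn't already 2 and resets every position after it to 1.

211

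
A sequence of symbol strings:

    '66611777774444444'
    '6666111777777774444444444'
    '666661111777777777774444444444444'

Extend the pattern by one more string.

66666611111777777777777774444444444444444

The n-th term is n+1 6's then n 1's then 3n-1 7's then 3n+1 4's, where the shown terms are n = 2, 3, 4.
Setting n = 5 gives 6, 5, 14, 16 characters in each block.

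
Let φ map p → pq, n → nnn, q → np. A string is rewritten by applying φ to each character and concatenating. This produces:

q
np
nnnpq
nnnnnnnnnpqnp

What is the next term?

Replace each of the 13 characters of nnnnnnnnnpqnp in place — nnn nnn nnn nnn nnn nnn nnn nnn nnn pq np nnn pq — and concatenate.

nnnnnnnnnnnnnnnnnnnnnnnnnnnpqnpnnnpq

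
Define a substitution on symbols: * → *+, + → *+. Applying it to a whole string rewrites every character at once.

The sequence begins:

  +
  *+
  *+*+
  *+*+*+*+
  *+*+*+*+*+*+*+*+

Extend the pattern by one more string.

Replace each of the 16 characters of *+*+*+*+*+*+*+*+ in place — *+ *+ *+ *+ *+ *+ *+ *+ *+ *+ *+ *+ *+ *+ *+ *+ — and concatenate.

*+*+*+*+*+*+*+*+*+*+*+*+*+*+*+*+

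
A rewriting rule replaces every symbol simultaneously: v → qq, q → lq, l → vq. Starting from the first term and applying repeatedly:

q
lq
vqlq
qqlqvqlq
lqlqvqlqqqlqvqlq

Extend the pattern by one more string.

vqlqvqlqqqlqvqlqlqlqvqlqqqlqvqlq

φ(lqlqvqlqqqlqvqlq) expands symbol-by-symbol to vq lq vq lq qq lq vq lq lq lq vq lq qq lq vq lq; joining the 16 pieces gives the next term.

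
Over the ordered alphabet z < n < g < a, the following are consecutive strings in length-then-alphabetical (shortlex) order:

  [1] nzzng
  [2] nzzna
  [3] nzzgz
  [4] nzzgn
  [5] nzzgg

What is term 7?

Continuing the enumeration 2 steps past nzzgg: nzzgg → nzzga → (answer).

nzzaz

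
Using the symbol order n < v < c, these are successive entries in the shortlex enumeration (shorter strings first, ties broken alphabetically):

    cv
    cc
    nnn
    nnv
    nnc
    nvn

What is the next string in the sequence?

nvv

The successor of nvn increments the rightmost position that isn't already c and resets every position after it to n.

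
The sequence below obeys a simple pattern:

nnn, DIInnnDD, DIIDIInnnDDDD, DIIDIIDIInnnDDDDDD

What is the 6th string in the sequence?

DIIDIIDIIDIIDIInnnDDDDDDDDDD

Each term wraps the previous one in DII on the left and DD on the right.
From DIIDIIDIInnnDDDDDD, 2 further steps: DIIDIIDIInnnDDDDDD → DIIDIIDIIDIInnnDDDDDDDD → (answer).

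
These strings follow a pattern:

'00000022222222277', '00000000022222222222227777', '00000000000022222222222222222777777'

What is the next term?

The n-th term is 3n 0's then 4n+1 2's then 2n-2 7's, where the shown terms are n = 2, 3, 4.
Setting n = 5 gives 15, 21, 8 characters in each block.

00000000000000022222222222222222222277777777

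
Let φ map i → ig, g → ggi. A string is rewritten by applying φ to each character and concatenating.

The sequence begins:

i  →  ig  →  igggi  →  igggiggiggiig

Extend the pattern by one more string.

φ(igggiggiggiig) expands symbol-by-symbol to ig ggi ggi ggi ig ggi ggi ig ggi ggi ig ig ggi; joining the 13 pieces gives the next term.

igggiggiggiigggiggiigggiggiigigggi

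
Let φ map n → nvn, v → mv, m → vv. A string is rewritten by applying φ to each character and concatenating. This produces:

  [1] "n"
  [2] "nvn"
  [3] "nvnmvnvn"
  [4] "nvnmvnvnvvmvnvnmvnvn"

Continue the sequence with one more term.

nvnmvnvnvvmvnvnmvnvnmvmvvvmvnvnmvnvnvvmvnvnmvnvn

Replace each of the 20 characters of nvnmvnvnvvmvnvnmvnvn in place — nvn mv nvn vv mv nvn mv nvn mv mv vv mv nvn mv nvn vv mv nvn mv nvn — and concatenate.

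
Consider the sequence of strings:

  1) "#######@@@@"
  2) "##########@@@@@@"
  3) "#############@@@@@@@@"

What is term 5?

The n-th term is 3n+1 #'s then 2n @'s, where the shown terms are n = 2, 3, 4.
At n = 6 the blocks have lengths 19, 12.

###################@@@@@@@@@@@@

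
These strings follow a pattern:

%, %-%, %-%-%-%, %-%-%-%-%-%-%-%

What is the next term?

s(k+1) = s(k)·-·s(k) — each term doubles the last with '-' between the halves.
Doubling %-%-%-%-%-%-%-% with '-' between the halves:

%-%-%-%-%-%-%-%-%-%-%-%-%-%-%-%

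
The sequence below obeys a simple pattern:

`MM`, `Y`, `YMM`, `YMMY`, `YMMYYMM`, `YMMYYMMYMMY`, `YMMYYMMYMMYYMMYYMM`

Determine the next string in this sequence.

YMMYYMMYMMYYMMYYMMYMMYYMMYMMY

This is a Fibonacci-style word recurrence s(k) = s(k−1)·s(k−2): e.g. Y·MM = YMM.
So term 8 is YMMYYMMYMMYYMMYYMM·YMMYYMMYMMY.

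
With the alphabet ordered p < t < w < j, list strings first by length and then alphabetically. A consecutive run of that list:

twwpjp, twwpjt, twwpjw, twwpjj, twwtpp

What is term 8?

twwtpj

Stepping forward 3 times from twwtpp: twwtpp → twwtpt → twwtpw, then the target.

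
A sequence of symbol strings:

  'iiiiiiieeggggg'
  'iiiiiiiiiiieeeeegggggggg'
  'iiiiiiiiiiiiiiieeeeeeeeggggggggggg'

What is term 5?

The n-th term is 4n+3 i's then 3n-1 e's then 3n+2 g's (n = 1, 2, …).
Setting n = 5 gives 23, 14, 17 characters in each block.

iiiiiiiiiiiiiiiiiiiiiiieeeeeeeeeeeeeeggggggggggggggggg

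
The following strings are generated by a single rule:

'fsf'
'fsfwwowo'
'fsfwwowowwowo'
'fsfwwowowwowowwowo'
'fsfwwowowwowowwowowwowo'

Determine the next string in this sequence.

Each term is the previous one with wwowo appended.
So the next term is fsfwwowowwowowwowowwowo·wwowo.

fsfwwowowwowowwowowwowowwowo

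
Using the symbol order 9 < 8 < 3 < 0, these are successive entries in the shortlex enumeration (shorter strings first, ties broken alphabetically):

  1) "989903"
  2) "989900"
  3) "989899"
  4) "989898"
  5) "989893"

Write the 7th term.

Stepping forward 2 times from 989893: 989893 → 989890, then the target.

989889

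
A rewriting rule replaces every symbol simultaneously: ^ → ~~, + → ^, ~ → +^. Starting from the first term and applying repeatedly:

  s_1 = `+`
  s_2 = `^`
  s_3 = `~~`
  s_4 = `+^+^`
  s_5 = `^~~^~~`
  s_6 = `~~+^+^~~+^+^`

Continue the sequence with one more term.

Rewriting each symbol of ~~+^+^~~+^+^: ~→+^, ~→+^, +→^, ^→~~, +→^, ^→~~, ~→+^, ~→+^, +→^, ^→~~, +→^, ^→~~, which concatenates to +^ +^ ^ ~~ ^ ~~ +^ +^ ^ ~~ ^ ~~.

+^+^^~~^~~+^+^^~~^~~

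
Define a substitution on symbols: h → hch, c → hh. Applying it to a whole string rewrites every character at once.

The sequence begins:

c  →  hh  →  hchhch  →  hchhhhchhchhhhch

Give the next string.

Applying the rule to each of the 16 symbols of hchhhhchhchhhhch gives the pieces hch hh hch hch hch hch hh hch hch hh hch hch hch hch hh hch, which concatenate to the answer.

hchhhhchhchhchhchhhhchhchhhhchhchhchhchhhhch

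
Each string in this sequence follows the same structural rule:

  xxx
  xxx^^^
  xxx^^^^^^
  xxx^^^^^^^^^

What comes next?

xxx^^^^^^^^^^^^

Every step adds ^^^ to the end: s(k+1) = s(k)·^^^.
So the next term is xxx^^^^^^^^^·^^^.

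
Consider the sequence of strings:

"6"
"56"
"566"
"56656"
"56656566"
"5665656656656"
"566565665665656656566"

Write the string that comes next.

5665656656656566565665665656656656

Each term (from the third on) is the previous term followed by the one before it: term 3 = 56·6 = 566.
Continuing: 566565665665656656566 · 5665656656656 gives term 8.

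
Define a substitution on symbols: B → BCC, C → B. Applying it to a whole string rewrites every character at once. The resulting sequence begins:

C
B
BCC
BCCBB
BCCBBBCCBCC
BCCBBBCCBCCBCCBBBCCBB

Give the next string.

BCCBBBCCBCCBCCBBBCCBBBCCBBBCCBCCBCCBBBCCBCC

Applying the rule to each of the 21 symbols of BCCBBBCCBCCBCCBBBCCBB gives the pieces BCC B B BCC BCC BCC B B BCC B B BCC B B BCC BCC BCC B B BCC BCC, which concatenate to the answer.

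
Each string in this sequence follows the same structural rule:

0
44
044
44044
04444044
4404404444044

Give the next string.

Each term (from the third on) is the two preceding terms concatenated in order: term 3 = 0·44 = 044.
Continuing: 04444044 · 4404404444044 gives term 7.

044440444404404444044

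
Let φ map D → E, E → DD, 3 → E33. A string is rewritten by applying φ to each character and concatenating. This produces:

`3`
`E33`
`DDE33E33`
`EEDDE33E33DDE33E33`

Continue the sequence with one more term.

DDDDEEDDE33E33DDE33E33EEDDE33E33DDE33E33

Replace each of the 18 characters of EEDDE33E33DDE33E33 in place — DD DD E E DD E33 E33 DD E33 E33 E E DD E33 E33 DD E33 E33 — and concatenate.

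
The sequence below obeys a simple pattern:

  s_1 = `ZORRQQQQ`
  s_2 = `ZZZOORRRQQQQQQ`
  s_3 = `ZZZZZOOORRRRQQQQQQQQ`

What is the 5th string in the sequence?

Term n consists of 2n-1 Z's, followed by n O's, followed by n+1 R's, followed by 2n+2 Q's (n = 1, 2, …).
At n = 5 the blocks have lengths 9, 5, 6, 12.

ZZZZZZZZZOOOOORRRRRRQQQQQQQQQQQQ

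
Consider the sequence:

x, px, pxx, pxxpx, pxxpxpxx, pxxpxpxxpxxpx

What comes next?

pxxpxpxxpxxpxpxxpxpxx

Each term (from the third on) is the previous term followed by the one before it: term 3 = px·x = pxx.
The next term joins pxxpxpxxpxxpx and pxxpxpxx.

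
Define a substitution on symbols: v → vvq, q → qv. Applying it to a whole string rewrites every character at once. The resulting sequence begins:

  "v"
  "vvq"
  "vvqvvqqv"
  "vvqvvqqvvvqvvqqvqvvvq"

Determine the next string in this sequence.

Rewriting the 21 symbols of vvqvvqqvvvqvvqqvqvvvq one by one yields vvq vvq qv vvq vvq qv qv vvq vvq vvq qv vvq vvq qv qv vvq qv vvq vvq vvq qv; concatenated:

vvqvvqqvvvqvvqqvqvvvqvvqvvqqvvvqvvqqvqvvvqqvvvqvvqvvqqv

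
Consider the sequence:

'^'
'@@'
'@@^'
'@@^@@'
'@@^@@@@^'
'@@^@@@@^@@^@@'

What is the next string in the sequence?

Each term (from the third on) is the previous term followed by the one before it: term 3 = @@·^ = @@^.
So term 7 is @@^@@@@^@@^@@·@@^@@@@^.

@@^@@@@^@@^@@@@^@@@@^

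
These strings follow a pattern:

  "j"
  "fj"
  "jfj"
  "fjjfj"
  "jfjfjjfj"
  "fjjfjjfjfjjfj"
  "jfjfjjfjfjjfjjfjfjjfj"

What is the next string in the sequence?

fjjfjjfjfjjfjjfjfjjfjfjjfjjfjfjjfj

Each term (from the third on) is the two preceding terms concatenated in order: term 3 = j·fj = jfj.
Continuing: fjjfjjfjfjjfj · jfjfjjfjfjjfjjfjfjjfj gives term 8.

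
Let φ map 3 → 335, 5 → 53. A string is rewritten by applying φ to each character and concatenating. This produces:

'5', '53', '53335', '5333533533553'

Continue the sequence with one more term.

Replace each of the 13 characters of 5333533533553 in place — 53 335 335 335 53 335 335 53 335 335 53 53 335 — and concatenate.

5333533533553335335533353355353335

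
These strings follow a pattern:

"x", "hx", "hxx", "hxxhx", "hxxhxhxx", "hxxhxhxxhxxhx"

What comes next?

hxxhxhxxhxxhxhxxhxhxx

This is a Fibonacci-style word recurrence s(k) = s(k−1)·s(k−2): e.g. hx·x = hxx.
So term 7 is hxxhxhxxhxxhx·hxxhxhxx.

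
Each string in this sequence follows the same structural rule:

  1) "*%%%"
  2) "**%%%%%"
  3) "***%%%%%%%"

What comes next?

****%%%%%%%%%

Each string has the form *^{n} %^{2n+1} (n = 1, 2, …).
Setting n = 4 gives 4, 9 characters in each block.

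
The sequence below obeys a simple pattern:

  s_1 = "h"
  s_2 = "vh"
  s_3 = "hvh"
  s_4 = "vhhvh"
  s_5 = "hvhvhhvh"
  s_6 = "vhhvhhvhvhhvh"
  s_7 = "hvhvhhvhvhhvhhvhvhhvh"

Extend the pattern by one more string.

vhhvhhvhvhhvhhvhvhhvhvhhvhhvhvhhvh

From term 3 onward, concatenate the second-to-last term with the last: h·vh = hvh, vh·hvh = vhhvh, …
The next term joins vhhvhhvhvhhvh and hvhvhhvhvhhvhhvhvhhvh.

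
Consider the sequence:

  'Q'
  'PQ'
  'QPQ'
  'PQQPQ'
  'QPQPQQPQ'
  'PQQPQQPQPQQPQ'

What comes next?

QPQPQQPQPQQPQQPQPQQPQ

This is a Fibonacci-style word recurrence s(k) = s(k−2)·s(k−1): e.g. Q·PQ = QPQ.
The next term joins QPQPQQPQ and PQQPQQPQPQQPQ.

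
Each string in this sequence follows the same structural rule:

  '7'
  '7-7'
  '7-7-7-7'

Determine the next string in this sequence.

7-7-7-7-7-7-7-7

Every step duplicates the string with '-' between the halves.
One more doubling of 7-7-7-7 gives the answer.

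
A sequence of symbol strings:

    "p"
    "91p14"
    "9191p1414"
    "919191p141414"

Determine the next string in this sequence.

91919191p14141414

Every step adds 91 to the front and 14 to the end of the previous string.
So the next term is 91·919191p141414·14.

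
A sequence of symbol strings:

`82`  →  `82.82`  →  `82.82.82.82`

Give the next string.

Every step duplicates the string with '.' between the halves.
One more doubling of 82.82.82.82 gives the answer.

82.82.82.82.82.82.82.82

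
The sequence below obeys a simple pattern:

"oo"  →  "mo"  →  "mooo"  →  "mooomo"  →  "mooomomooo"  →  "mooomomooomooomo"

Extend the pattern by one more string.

This is a Fibonacci-style word recurrence s(k) = s(k−1)·s(k−2): e.g. mo·oo = mooo.
So term 7 is mooomomooomooomo·mooomomooo.

mooomomooomooomomooomomooo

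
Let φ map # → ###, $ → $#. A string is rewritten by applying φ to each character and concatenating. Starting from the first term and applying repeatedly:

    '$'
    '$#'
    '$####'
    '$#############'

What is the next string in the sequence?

Replace each of the 14 characters of $############# in place — $# ### ### ### ### ### ### ### ### ### ### ### ### ### — and concatenate.

$########################################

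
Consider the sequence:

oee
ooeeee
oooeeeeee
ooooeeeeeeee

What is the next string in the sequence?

Reading off run lengths: o runs 1, 2, 3, 4; e runs 2, 4, 6, 8 — each is linear in n (n = 1, 2, …).
Setting n = 5 gives 5, 10 characters in each block.

oooooeeeeeeeeee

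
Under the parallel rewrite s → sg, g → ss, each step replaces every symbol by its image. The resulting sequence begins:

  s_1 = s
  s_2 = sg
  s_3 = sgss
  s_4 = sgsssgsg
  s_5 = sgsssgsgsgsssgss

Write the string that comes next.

Applying the rule to each of the 16 symbols of sgsssgsgsgsssgss gives the pieces sg ss sg sg sg ss sg ss sg ss sg sg sg ss sg sg, which concatenate to the answer.

sgsssgsgsgsssgsssgsssgsgsgsssgsg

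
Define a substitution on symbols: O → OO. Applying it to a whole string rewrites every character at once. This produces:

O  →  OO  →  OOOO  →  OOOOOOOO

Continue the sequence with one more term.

Expanding OOOOOOOO: O→OO, O→OO, O→OO, O→OO, O→OO, O→OO, O→OO, O→OO. Concatenated: OO OO OO OO OO OO OO OO.

OOOOOOOOOOOOOOOO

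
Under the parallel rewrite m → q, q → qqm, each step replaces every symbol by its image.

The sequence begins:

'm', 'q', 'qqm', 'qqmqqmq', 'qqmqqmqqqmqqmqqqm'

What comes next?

Replace each of the 17 characters of qqmqqmqqqmqqmqqqm in place — qqm qqm q qqm qqm q qqm qqm qqm q qqm qqm q qqm qqm qqm q — and concatenate.

qqmqqmqqqmqqmqqqmqqmqqmqqqmqqmqqqmqqmqqmq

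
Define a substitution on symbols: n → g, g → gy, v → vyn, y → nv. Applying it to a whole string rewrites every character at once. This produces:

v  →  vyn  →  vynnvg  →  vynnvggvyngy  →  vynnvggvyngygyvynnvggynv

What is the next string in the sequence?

Applying the rule to each of the 24 symbols of vynnvggvyngygyvynnvggynv gives the pieces vyn nv g g vyn gy gy vyn nv g gy nv gy nv vyn nv g g vyn gy gy nv g vyn, which concatenate to the answer.

vynnvggvyngygyvynnvggynvgynvvynnvggvyngygynvgvyn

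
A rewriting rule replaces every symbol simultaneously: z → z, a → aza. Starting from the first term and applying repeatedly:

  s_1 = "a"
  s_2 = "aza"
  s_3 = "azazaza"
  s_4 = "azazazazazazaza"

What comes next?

azazazazazazazazazazazazazazaza

Replace each of the 15 characters of azazazazazazaza in place — aza z aza z aza z aza z aza z aza z aza z aza — and concatenate.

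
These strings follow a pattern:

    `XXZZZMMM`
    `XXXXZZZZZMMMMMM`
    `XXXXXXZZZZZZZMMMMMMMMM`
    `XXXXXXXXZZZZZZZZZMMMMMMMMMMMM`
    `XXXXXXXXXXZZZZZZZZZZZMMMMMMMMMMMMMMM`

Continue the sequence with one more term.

XXXXXXXXXXXXZZZZZZZZZZZZZMMMMMMMMMMMMMMMMMM

Term n consists of 2n X's, followed by 2n+1 Z's, followed by 3n M's (n = 1, 2, …).
At n = 6 the blocks have lengths 12, 13, 18.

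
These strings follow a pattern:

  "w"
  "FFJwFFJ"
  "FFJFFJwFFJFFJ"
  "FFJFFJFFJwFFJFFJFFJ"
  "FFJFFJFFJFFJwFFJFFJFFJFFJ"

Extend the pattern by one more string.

FFJFFJFFJFFJFFJwFFJFFJFFJFFJFFJ

Every step adds FFJ to the front and FFJ to the end of the previous string.
One more step from FFJFFJFFJFFJwFFJFFJFFJFFJ gives the answer.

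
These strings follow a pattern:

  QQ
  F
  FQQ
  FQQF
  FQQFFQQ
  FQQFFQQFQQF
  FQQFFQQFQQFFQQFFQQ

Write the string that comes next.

FQQFFQQFQQFFQQFFQQFQQFFQQFQQF

From term 3 onward, concatenate the last term with the second-to-last: F·QQ = FQQ, FQQ·F = FQQF, …
Continuing: FQQFFQQFQQFFQQFFQQ · FQQFFQQFQQF gives term 8.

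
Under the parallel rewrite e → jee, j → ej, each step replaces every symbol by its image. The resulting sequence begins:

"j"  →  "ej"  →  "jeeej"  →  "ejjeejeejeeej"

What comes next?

Rewriting the 13 symbols of ejjeejeejeeej one by one yields jee ej ej jee jee ej jee jee ej jee jee jee ej; concatenated:

jeeejejjeejeeejjeejeeejjeejeejeeej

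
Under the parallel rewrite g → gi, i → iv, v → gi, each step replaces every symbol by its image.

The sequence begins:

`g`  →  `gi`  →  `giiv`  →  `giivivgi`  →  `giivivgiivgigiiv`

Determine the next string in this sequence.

Applying the rule to each of the 16 symbols of giivivgiivgigiiv gives the pieces gi iv iv gi iv gi gi iv iv gi gi iv gi iv iv gi, which concatenate to the answer.

giivivgiivgigiivivgigiivgiivivgi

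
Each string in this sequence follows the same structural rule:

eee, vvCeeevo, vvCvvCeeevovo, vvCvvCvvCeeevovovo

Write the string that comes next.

s(k+1) = vvC·s(k)·vo, so each term gains vvC as a prefix and vo as a suffix.
One more step from vvCvvCvvCeeevovovo gives the answer.

vvCvvCvvCvvCeeevovovovo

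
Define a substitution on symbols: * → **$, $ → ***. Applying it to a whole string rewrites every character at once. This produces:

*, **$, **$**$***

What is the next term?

Rewriting each symbol of **$**$***: *→**$, *→**$, $→***, *→**$, *→**$, $→***, *→**$, *→**$, *→**$, which concatenates to **$ **$ *** **$ **$ *** **$ **$ **$.

**$**$*****$**$*****$**$**$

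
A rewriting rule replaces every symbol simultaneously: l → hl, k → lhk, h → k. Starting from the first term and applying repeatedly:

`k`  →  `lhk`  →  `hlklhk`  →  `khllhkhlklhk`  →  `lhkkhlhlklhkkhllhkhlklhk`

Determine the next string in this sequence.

Replace each of the 24 characters of lhkkhlhlklhkkhllhkhlklhk in place — hl k lhk lhk k hl k hl lhk hl k lhk lhk k hl hl k lhk k hl lhk hl k lhk — and concatenate.

hlklhklhkkhlkhllhkhlklhklhkkhlhlklhkkhllhkhlklhk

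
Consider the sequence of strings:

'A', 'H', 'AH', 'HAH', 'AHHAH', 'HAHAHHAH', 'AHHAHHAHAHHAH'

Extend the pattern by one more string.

HAHAHHAHAHHAHHAHAHHAH

From term 3 onward, concatenate the second-to-last term with the last: A·H = AH, H·AH = HAH, …
So term 8 is HAHAHHAH·AHHAHHAHAHHAH.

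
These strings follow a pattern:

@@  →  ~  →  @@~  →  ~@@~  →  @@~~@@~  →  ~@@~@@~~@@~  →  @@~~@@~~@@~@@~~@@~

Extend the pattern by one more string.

~@@~@@~~@@~@@~~@@~~@@~@@~~@@~

This is a Fibonacci-style word recurrence s(k) = s(k−2)·s(k−1): e.g. @@·~ = @@~.
So term 8 is ~@@~@@~~@@~·@@~~@@~~@@~@@~~@@~.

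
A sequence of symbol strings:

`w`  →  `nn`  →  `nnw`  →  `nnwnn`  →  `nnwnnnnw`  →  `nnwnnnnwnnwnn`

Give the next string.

From term 3 onward, concatenate the last term with the second-to-last: nn·w = nnw, nnw·nn = nnwnn, …
Continuing: nnwnnnnwnnwnn · nnwnnnnw gives term 7.

nnwnnnnwnnwnnnnwnnnnw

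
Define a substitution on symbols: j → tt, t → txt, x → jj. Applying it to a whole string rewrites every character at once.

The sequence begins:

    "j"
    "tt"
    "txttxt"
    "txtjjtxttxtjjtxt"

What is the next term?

txtjjtxttttttxtjjtxttxtjjtxttttttxtjjtxt

Replace each of the 16 characters of txtjjtxttxtjjtxt in place — txt jj txt tt tt txt jj txt txt jj txt tt tt txt jj txt — and concatenate.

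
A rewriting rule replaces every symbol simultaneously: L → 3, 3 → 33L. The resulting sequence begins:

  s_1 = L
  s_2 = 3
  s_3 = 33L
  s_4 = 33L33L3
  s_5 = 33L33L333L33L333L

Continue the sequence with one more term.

φ(33L33L333L33L333L) expands symbol-by-symbol to 33L 33L 3 33L 33L 3 33L 33L 33L 3 33L 33L 3 33L 33L 33L 3; joining the 17 pieces gives the next term.

33L33L333L33L333L33L33L333L33L333L33L33L3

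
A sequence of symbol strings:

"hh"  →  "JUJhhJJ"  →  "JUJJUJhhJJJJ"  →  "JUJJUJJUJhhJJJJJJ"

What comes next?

Every step adds JUJ to the front and JJ to the end of the previous string.
Applying this once more to JUJJUJJUJhhJJJJJJ:

JUJJUJJUJJUJhhJJJJJJJJ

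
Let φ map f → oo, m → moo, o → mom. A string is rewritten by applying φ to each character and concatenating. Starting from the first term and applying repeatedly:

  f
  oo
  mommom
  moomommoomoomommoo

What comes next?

Applying the rule to each of the 18 symbols of moomommoomoomommoo gives the pieces moo mom mom moo mom moo moo mom mom moo mom mom moo mom moo moo mom mom, which concatenate to the answer.

moomommommoomommoomoomommommoomommommoomommoomoomommom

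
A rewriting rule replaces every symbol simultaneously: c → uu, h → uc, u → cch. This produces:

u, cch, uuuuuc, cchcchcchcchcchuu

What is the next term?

Applying the rule to each of the 17 symbols of cchcchcchcchcchuu gives the pieces uu uu uc uu uu uc uu uu uc uu uu uc uu uu uc cch cch, which concatenate to the answer.

uuuuucuuuuucuuuuucuuuuucuuuuuccchcch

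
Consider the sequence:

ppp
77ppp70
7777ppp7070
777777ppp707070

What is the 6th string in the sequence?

7777777777ppp7070707070

Each term wraps the previous one in 77 on the left and 70 on the right.
From 777777ppp707070, 2 further steps: 777777ppp707070 → 77777777ppp70707070 → (answer).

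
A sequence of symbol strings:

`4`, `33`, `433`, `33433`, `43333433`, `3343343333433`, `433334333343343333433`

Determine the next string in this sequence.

3343343333433433334333343343333433

Each term (from the third on) is the two preceding terms concatenated in order: term 3 = 4·33 = 433.
Continuing: 3343343333433 · 433334333343343333433 gives term 8.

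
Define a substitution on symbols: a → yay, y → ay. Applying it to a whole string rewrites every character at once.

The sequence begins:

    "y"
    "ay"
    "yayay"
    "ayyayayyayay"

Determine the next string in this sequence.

Apply φ to ayyayayyayay symbol by symbol: a→yay, y→ay, y→ay, a→yay, y→ay, a→yay, y→ay, y→ay, a→yay, y→ay, a→yay, y→ay; joined: yay ay ay yay ay yay ay ay yay ay yay ay.

yayayayyayayyayayayyayayyayay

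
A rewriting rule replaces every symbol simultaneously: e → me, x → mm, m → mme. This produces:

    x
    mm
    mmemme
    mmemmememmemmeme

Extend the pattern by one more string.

mmemmememmemmememmememmemmememmemmememmeme

Applying the rule to each of the 16 symbols of mmemmememmemmeme gives the pieces mme mme me mme mme me mme me mme mme me mme mme me mme me, which concatenate to the answer.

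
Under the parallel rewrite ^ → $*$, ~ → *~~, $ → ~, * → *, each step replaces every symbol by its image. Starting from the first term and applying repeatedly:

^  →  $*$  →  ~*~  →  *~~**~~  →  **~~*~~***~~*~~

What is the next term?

Rewriting the 15 symbols of **~~*~~***~~*~~ one by one yields * * *~~ *~~ * *~~ *~~ * * * *~~ *~~ * *~~ *~~; concatenated:

***~~*~~**~~*~~****~~*~~**~~*~~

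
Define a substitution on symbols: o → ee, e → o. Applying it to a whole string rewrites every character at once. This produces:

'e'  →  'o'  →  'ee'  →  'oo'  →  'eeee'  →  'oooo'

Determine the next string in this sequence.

eeeeeeee

Rewriting each symbol of oooo: o→ee, o→ee, o→ee, o→ee, which concatenates to ee ee ee ee.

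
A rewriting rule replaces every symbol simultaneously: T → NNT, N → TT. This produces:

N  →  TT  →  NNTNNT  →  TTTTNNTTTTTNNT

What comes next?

NNTNNTNNTNNTTTTTNNTNNTNNTNNTNNTTTTTNNT

φ(TTTTNNTTTTTNNT) expands symbol-by-symbol to NNT NNT NNT NNT TT TT NNT NNT NNT NNT NNT TT TT NNT; joining the 14 pieces gives the next term.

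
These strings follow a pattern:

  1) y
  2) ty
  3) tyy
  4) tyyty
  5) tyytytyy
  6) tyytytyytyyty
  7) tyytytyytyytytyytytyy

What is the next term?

This is a Fibonacci-style word recurrence s(k) = s(k−1)·s(k−2): e.g. ty·y = tyy.
Continuing: tyytytyytyytytyytytyy · tyytytyytyyty gives term 8.

tyytytyytyytytyytytyytyytytyytyyty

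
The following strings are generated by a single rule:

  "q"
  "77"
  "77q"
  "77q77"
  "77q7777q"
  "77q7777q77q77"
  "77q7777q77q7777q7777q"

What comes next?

This is a Fibonacci-style word recurrence s(k) = s(k−1)·s(k−2): e.g. 77·q = 77q.
Continuing: 77q7777q77q7777q7777q · 77q7777q77q77 gives term 8.

77q7777q77q7777q7777q77q7777q77q77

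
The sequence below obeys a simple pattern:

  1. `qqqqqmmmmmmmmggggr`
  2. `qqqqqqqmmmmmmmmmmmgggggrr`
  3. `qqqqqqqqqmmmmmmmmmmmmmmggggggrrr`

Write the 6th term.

qqqqqqqqqqqqqqqmmmmmmmmmmmmmmmmmmmmmmmgggggggggrrrrrr

Term n consists of 2n+1 q's, followed by 3n+2 m's, followed by n+2 g's, followed by n-1 r's, where the shown terms are n = 2, 3, 4.
Setting n = 7 gives 15, 23, 9, 6 characters in each block.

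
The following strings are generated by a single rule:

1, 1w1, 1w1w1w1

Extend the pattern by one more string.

1w1w1w1w1w1w1w1

s(k+1) = s(k)·w·s(k) — each term doubles the last with 'w' between the halves.
So the next term is two copies of 1w1w1w1 with 'w' between the halves.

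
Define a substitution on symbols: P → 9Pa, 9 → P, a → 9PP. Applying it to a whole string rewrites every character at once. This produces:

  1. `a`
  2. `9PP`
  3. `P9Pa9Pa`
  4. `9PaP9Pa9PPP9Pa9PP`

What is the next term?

P9Pa9PP9PaP9Pa9PPP9Pa9Pa9PaP9Pa9PPP9Pa9Pa

φ(9PaP9Pa9PPP9Pa9PP) expands symbol-by-symbol to P 9Pa 9PP 9Pa P 9Pa 9PP P 9Pa 9Pa 9Pa P 9Pa 9PP P 9Pa 9Pa; joining the 17 pieces gives the next term.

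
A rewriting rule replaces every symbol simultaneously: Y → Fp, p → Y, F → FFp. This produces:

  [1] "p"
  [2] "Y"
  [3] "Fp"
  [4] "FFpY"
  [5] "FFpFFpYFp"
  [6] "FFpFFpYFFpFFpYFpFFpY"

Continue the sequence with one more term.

Rewriting the 20 symbols of FFpFFpYFFpFFpYFpFFpY one by one yields FFp FFp Y FFp FFp Y Fp FFp FFp Y FFp FFp Y Fp FFp Y FFp FFp Y Fp; concatenated:

FFpFFpYFFpFFpYFpFFpFFpYFFpFFpYFpFFpYFFpFFpYFp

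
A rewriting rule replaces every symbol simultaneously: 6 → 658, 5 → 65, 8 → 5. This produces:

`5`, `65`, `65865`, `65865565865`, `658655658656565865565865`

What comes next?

φ(658655658656565865565865) expands symbol-by-symbol to 658 65 5 658 65 65 658 65 5 658 65 658 65 658 65 5 658 65 65 658 65 5 658 65; joining the 24 pieces gives the next term.

65865565865656586556586565865658655658656565865565865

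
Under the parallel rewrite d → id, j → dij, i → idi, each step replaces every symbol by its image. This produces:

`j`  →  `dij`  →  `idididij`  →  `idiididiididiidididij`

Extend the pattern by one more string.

φ(idiididiididiidididij) expands symbol-by-symbol to idi id idi idi id idi id idi idi id idi id idi idi id idi id idi id idi dij; joining the 21 pieces gives the next term.

idiididiidiididiididiidiididiididiidiididiididiidididij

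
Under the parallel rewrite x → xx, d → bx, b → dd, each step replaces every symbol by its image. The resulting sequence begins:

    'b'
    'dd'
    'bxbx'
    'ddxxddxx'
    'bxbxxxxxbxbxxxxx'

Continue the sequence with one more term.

Replace each of the 16 characters of bxbxxxxxbxbxxxxx in place — dd xx dd xx xx xx xx xx dd xx dd xx xx xx xx xx — and concatenate.

ddxxddxxxxxxxxxxddxxddxxxxxxxxxx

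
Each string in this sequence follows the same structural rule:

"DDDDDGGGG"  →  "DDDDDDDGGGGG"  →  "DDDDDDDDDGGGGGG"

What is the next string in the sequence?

DDDDDDDDDDDGGGGGGG

Term n consists of 2n-1 D's, followed by n+1 G's, where the shown terms are n = 3, 4, 5.
At n = 6 the blocks have lengths 11, 7.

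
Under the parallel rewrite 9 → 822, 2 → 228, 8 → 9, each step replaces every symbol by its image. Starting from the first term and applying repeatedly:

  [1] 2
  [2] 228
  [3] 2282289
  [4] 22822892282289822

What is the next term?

Applying the rule to each of the 17 symbols of 22822892282289822 gives the pieces 228 228 9 228 228 9 822 228 228 9 228 228 9 822 9 228 228, which concatenate to the answer.

22822892282289822228228922822898229228228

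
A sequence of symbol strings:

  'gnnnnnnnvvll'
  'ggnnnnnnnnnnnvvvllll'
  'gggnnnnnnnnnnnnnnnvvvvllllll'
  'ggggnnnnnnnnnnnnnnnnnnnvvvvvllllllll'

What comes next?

The n-th term is n g's then 4n+3 n's then n+1 v's then 2n l's (n = 1, 2, …).
For the next term, n = 5, so the run lengths are 5, 23, 6, 10.

gggggnnnnnnnnnnnnnnnnnnnnnnnvvvvvvllllllllll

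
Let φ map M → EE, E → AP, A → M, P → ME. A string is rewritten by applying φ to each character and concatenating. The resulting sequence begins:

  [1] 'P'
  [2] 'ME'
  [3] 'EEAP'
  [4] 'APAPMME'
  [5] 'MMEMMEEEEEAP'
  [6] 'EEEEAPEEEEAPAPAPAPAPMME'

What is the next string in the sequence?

APAPAPAPMMEAPAPAPAPMMEMMEMMEMMEMMEEEEEAP

Applying the rule to each of the 23 symbols of EEEEAPEEEEAPAPAPAPAPMME gives the pieces AP AP AP AP M ME AP AP AP AP M ME M ME M ME M ME M ME EE EE AP, which concatenate to the answer.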